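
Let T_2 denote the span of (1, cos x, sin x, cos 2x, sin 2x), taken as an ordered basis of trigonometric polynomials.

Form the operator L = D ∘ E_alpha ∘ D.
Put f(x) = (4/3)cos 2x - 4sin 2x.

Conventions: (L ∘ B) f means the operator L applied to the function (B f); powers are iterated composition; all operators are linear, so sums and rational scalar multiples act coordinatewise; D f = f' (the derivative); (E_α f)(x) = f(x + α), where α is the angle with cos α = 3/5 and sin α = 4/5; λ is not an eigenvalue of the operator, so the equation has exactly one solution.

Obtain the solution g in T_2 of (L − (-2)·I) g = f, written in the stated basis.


the result is g(x) = -(70/153)cos 2x - (110/153)sin 2x

write g with unknown coordinates in the stated basis and equate coefficients in (L − (-2)·I) g = f
solving from the highest basis element down gives g = -(70/153)cos 2x - (110/153)sin 2x
check: L g = (344/153)cos 2x - (392/153)sin 2x
so L g − (-2)·g = (4/3)cos 2x - 4sin 2x = f ✓


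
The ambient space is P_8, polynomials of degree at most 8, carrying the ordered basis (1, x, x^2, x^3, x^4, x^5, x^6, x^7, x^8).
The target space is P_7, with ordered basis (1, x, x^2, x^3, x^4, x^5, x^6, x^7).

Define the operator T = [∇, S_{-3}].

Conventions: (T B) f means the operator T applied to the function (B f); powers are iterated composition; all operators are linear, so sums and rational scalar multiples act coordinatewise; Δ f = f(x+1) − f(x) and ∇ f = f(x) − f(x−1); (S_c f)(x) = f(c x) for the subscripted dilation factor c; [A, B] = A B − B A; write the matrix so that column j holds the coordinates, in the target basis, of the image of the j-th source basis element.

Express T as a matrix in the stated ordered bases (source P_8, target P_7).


image of 1: 0
image of x: -4
image of x^2: 24x - 8
image of x^3: -108x^2 + 72x - 28
image of x^4: 432x^3 - 432x^2 + 336x - 80
image of x^5: -1620x^4 + 2160x^3 - 2520x^2 + 1200x - 244
image of x^6: 5832x^5 - 9720x^4 + 15120x^3 - 10800x^2 + 4392x - 728
image of x^7: -20412x^6 + 40824x^5 - 79380x^4 + 75600x^3 - 46116x^2 + 15288x - 2188
image of x^8: 69984x^7 - 163296x^6 + 381024x^5 - 453600x^4 + 368928x^3 - 183456x^2 + 52512x - 6560
each image's coordinates form column j of the matrix

the matrix is [[0, -4, -8, -28, -80, -244, -728, -2188, -6560]; [0, 0, 24, 72, 336, 1200, 4392, 15288, 52512]; [0, 0, 0, -108, -432, -2520, -10800, -46116, -183456]; [0, 0, 0, 0, 432, 2160, 15120, 75600, 368928]; [0, 0, 0, 0, 0, -1620, -9720, -79380, -453600]; [0, 0, 0, 0, 0, 0, 5832, 40824, 381024]; [0, 0, 0, 0, 0, 0, 0, -20412, -163296]; [0, 0, 0, 0, 0, 0, 0, 0, 69984]] (rows listed top to bottom)


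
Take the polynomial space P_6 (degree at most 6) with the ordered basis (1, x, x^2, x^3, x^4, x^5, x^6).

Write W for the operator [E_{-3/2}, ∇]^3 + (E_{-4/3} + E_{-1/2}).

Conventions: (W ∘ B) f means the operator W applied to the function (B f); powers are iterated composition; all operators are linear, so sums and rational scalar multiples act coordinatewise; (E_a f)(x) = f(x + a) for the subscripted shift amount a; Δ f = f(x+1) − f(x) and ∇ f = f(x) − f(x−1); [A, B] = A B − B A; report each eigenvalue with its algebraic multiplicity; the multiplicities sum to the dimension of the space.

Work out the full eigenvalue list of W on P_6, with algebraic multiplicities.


λ = 2 (multiplicity 7)

image of 1: 2
image of x: 2x - 11/6
image of x^2: 2x^2 - (11/3)x + 73/36
image of x^3: 2x^3 - (11/2)x^2 + (73/12)x - 539/216
image of x^4: 2x^4 - (22/3)x^3 + (73/6)x^2 - (539/54)x + 4177/1296
image of x^5: 2x^5 - (55/6)x^4 + (365/18)x^3 - (2695/108)x^2 + (20885/1296)x - 33011/7776
image of x^6: 2x^6 - 11x^5 + (365/12)x^4 - (2695/54)x^3 + (20885/432)x^2 - (33011/1296)x + 262873/46656
the matrix is upper triangular; its diagonal is (2, 2, 2, 2, 2, 2, 2)
for a triangular matrix the eigenvalues are the diagonal entries, with algebraic multiplicity their repetition count


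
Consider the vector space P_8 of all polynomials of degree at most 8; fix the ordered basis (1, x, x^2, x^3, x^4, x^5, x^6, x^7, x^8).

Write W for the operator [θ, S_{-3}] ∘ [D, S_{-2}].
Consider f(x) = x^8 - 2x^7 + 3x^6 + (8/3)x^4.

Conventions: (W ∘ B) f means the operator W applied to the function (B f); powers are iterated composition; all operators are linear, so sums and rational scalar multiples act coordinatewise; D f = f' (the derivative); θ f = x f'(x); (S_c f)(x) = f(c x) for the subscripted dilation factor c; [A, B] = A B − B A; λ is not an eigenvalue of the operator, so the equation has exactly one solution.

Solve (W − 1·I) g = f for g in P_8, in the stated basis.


the image equals g(x) = -x^8 + 2x^7 - 3x^6 - (8/3)x^4

write g with unknown coordinates in the stated basis and equate coefficients in (W − 1·I) g = f
solving from the highest basis element down gives g = -x^8 + 2x^7 - 3x^6 - (8/3)x^4
check: W g = 0
so W g − 1·g = x^8 - 2x^7 + 3x^6 + (8/3)x^4 = f ✓


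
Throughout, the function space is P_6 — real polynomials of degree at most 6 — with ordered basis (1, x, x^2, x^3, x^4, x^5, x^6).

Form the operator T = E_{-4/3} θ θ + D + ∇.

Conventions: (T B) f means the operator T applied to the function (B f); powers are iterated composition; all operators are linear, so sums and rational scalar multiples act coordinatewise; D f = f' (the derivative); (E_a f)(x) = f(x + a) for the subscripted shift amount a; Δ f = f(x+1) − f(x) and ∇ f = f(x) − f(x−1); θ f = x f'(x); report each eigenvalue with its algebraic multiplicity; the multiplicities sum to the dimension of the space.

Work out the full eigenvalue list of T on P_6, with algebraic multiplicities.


λ = 0 (multiplicity 1), λ = 1 (multiplicity 1), λ = 4 (multiplicity 1), λ = 9 (multiplicity 1), λ = 16 (multiplicity 1), λ = 25 (multiplicity 1), λ = 36 (multiplicity 1)

image of 1: 0
image of x: x + 2/3
image of x^2: 4x^2 - (20/3)x + 55/9
image of x^3: 9x^3 - 30x^2 + 45x - 61/3
image of x^4: 16x^4 - (232/3)x^3 + (494/3)x^2 - (3988/27)x + 4015/81
image of x^5: 25x^5 - (470/3)x^4 + (3910/9)x^3 - (15730/27)x^2 + (31595/81)x - 25357/243
image of x^6: 36x^6 - 276x^5 + 945x^4 - (5060/3)x^3 + (5075/3)x^2 - (8138/9)x + 16303/81
the matrix is upper triangular; its diagonal is (0, 1, 4, 9, 16, 25, 36)
for a triangular matrix the eigenvalues are the diagonal entries, with algebraic multiplicity their repetition count


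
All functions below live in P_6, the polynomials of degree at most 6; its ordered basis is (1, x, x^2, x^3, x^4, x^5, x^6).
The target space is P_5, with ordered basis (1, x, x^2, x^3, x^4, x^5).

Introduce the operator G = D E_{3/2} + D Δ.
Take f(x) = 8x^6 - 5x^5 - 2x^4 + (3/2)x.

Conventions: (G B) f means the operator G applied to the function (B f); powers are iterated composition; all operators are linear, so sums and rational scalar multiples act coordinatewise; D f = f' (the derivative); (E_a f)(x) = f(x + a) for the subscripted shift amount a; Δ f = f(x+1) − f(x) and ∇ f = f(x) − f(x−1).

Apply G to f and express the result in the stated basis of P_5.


the result is g(x) = 48x^5 + 575x^4 + 1302x^3 + (3105/2)x^2 + (1879/2)x + 3639/16

E_{3/2} f = 8x^6 + 67x^5 + (461/2)x^4 + (831/2)x^3 + (1647/4)x^2 + (3399/16)x + 1449/32
D E_{3/2} f = 48x^5 + 335x^4 + 922x^3 + (2493/2)x^2 + (1647/2)x + 3399/16
Δ f = 48x^5 + 95x^4 + 102x^3 + 58x^2 + 15x + 5/2
D Δ f = 240x^4 + 380x^3 + 306x^2 + 116x + 15
(D E_{3/2} + D Δ) f = 48x^5 + 575x^4 + 1302x^3 + (3105/2)x^2 + (1879/2)x + 3639/16


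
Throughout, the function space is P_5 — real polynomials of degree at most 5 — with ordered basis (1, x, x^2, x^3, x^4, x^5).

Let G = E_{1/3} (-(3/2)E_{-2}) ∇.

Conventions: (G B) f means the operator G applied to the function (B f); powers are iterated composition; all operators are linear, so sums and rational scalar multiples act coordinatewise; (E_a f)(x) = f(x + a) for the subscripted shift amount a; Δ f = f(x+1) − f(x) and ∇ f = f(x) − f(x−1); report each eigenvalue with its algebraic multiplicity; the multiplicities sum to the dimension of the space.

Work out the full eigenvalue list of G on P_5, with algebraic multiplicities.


λ = 0 (multiplicity 6)

image of 1: 0
image of x: -3/2
image of x^2: -3x + 13/2
image of x^3: -(9/2)x^2 + (39/2)x - 43/2
image of x^4: -6x^3 + 39x^2 - 86x + 1157/18
image of x^5: -(15/2)x^4 + 65x^3 - 215x^2 + (5785/18)x - 9881/54
the matrix is upper triangular; its diagonal is (0, 0, 0, 0, 0, 0)
for a triangular matrix the eigenvalues are the diagonal entries, with algebraic multiplicity their repetition count


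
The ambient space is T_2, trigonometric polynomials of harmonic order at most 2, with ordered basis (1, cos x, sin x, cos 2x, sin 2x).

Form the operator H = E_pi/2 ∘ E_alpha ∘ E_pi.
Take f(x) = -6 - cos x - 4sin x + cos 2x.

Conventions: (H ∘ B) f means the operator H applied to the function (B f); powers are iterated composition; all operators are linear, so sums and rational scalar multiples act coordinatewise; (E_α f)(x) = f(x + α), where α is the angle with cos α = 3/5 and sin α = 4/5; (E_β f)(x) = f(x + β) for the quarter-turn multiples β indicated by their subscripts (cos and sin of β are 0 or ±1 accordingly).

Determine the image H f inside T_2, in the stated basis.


E_pi f = -6 + cos x + 4sin x + cos 2x
E_alpha E_pi f = -6 + (19/5)cos x + (8/5)sin x - (7/25)cos 2x - (24/25)sin 2x
E_pi/2 E_alpha E_pi f = -6 + (8/5)cos x - (19/5)sin x + (7/25)cos 2x + (24/25)sin 2x

the image equals g(x) = -6 + (8/5)cos x - (19/5)sin x + (7/25)cos 2x + (24/25)sin 2x


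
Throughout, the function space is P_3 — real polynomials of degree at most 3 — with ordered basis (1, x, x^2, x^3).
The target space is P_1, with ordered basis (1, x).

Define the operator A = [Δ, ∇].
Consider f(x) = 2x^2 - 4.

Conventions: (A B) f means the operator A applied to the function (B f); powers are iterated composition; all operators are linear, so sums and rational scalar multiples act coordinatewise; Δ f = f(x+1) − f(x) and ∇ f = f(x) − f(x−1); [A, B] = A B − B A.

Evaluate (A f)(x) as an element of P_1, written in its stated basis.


∇ f = 4x - 2
Δ ∇ f = 4
Δ f = 4x + 2
∇ Δ f = 4
[Δ, ∇] f = 0

the image equals g(x) = 0


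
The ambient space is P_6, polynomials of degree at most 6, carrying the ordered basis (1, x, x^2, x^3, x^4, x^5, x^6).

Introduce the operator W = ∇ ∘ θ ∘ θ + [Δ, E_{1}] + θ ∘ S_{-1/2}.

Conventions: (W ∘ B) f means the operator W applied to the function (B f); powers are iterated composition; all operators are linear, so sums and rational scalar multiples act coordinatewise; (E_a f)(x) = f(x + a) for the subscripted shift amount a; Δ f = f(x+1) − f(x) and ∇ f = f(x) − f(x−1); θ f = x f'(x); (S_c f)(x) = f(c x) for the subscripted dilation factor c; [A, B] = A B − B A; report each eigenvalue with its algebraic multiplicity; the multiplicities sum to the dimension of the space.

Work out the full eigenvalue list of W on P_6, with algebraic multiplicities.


λ = -1/2 (multiplicity 1), λ = -3/8 (multiplicity 1), λ = -5/32 (multiplicity 1), λ = 0 (multiplicity 1), λ = 3/32 (multiplicity 1), λ = 1/4 (multiplicity 1), λ = 1/2 (multiplicity 1)

image of 1: 0
image of x: -(1/2)x + 1
image of x^2: (1/2)x^2 + 8x - 4
image of x^3: -(3/8)x^3 + 27x^2 - 27x + 9
image of x^4: (1/4)x^4 + 64x^3 - 96x^2 + 64x - 16
image of x^5: -(5/32)x^5 + 125x^4 - 250x^3 + 250x^2 - 125x + 25
image of x^6: (3/32)x^6 + 216x^5 - 540x^4 + 720x^3 - 540x^2 + 216x - 36
the matrix is upper triangular; its diagonal is (0, -1/2, 1/2, -3/8, 1/4, -5/32, 3/32)
for a triangular matrix the eigenvalues are the diagonal entries, with algebraic multiplicity their repetition count


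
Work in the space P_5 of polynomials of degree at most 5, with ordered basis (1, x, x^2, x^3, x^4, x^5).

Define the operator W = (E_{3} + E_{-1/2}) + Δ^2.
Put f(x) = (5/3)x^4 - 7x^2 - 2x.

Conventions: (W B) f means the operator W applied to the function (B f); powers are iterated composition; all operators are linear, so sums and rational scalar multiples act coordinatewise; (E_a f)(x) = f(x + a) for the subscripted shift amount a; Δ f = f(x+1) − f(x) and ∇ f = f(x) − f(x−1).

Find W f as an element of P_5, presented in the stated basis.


g(x) = (10/3)x^4 + (50/3)x^3 + (197/2)x^2 + (1081/6)x + 1195/16

E_{3} f = (5/3)x^4 + 20x^3 + 83x^2 + 136x + 66
E_{-1/2} f = (5/3)x^4 - (10/3)x^3 - (9/2)x^2 + (25/6)x - 31/48
(E_{3} + E_{-1/2}) f = (10/3)x^4 + (50/3)x^3 + (157/2)x^2 + (841/6)x + 3137/48
Δ f = (20/3)x^3 + 10x^2 - (22/3)x - 22/3
Δ Δ f = 20x^2 + 40x + 28/3
((E_{3} + E_{-1/2}) + Δ^2) f = (10/3)x^4 + (50/3)x^3 + (197/2)x^2 + (1081/6)x + 1195/16


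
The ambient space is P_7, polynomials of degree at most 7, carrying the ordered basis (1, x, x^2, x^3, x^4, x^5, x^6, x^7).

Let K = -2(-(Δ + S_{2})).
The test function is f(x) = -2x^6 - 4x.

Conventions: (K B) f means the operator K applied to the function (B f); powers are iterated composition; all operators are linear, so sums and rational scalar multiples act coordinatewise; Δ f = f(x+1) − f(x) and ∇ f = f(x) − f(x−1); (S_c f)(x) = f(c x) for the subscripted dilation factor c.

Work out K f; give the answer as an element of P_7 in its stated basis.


Δ f = -12x^5 - 30x^4 - 40x^3 - 30x^2 - 12x - 6
S_{2} f = -128x^6 - 8x
(Δ + S_{2}) f = -128x^6 - 12x^5 - 30x^4 - 40x^3 - 30x^2 - 20x - 6
(-(Δ + S_{2})) f = 128x^6 + 12x^5 + 30x^4 + 40x^3 + 30x^2 + 20x + 6
(-2(-(Δ + S_{2}))) f = -256x^6 - 24x^5 - 60x^4 - 80x^3 - 60x^2 - 40x - 12

the image equals g(x) = -256x^6 - 24x^5 - 60x^4 - 80x^3 - 60x^2 - 40x - 12


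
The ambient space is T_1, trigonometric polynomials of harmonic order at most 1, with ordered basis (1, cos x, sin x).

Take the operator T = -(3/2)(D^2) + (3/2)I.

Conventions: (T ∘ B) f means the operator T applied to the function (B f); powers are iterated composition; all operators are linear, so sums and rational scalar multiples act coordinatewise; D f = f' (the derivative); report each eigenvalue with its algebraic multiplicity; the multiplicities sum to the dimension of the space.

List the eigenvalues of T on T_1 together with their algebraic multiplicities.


λ = 3/2 (multiplicity 1), λ = 3 (multiplicity 2)

image of 1: 3/2
image of cos x: 3cos x
image of sin x: 3sin x
the matrix is diagonal; its diagonal is (3/2, 3, 3)
for a triangular matrix the eigenvalues are the diagonal entries, with algebraic multiplicity their repetition count


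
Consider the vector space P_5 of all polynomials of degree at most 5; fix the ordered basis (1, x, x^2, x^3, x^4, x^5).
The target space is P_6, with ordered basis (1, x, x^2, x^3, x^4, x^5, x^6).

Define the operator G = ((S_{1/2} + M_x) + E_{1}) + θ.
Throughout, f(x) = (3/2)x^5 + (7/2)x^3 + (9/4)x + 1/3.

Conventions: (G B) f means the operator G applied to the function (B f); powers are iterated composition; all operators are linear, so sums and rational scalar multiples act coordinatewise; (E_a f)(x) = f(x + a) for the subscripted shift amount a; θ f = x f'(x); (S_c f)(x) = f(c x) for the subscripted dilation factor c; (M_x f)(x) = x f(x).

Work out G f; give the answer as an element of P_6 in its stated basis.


g(x) = (3/2)x^6 + (579/64)x^5 + 11x^4 + (471/16)x^3 + (111/4)x^2 + (575/24)x + 95/12

S_{1/2} f = (3/64)x^5 + (7/16)x^3 + (9/8)x + 1/3
M_x f = (3/2)x^6 + (7/2)x^4 + (9/4)x^2 + (1/3)x
(S_{1/2} + M_x) f = (3/2)x^6 + (3/64)x^5 + (7/2)x^4 + (7/16)x^3 + (9/4)x^2 + (35/24)x + 1/3
E_{1} f = (3/2)x^5 + (15/2)x^4 + (37/2)x^3 + (51/2)x^2 + (81/4)x + 91/12
((S_{1/2} + M_x) + E_{1}) f = (3/2)x^6 + (99/64)x^5 + 11x^4 + (303/16)x^3 + (111/4)x^2 + (521/24)x + 95/12
θ f = (15/2)x^5 + (21/2)x^3 + (9/4)x
(((S_{1/2} + M_x) + E_{1}) + θ) f = (3/2)x^6 + (579/64)x^5 + 11x^4 + (471/16)x^3 + (111/4)x^2 + (575/24)x + 95/12


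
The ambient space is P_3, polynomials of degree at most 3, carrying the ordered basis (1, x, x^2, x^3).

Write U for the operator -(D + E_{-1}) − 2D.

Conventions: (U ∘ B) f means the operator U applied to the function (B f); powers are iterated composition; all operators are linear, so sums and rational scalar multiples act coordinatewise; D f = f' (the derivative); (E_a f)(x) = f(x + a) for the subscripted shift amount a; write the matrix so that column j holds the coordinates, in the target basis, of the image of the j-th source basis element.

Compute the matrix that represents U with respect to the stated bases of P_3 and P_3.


image of 1: -1
image of x: -x - 2
image of x^2: -x^2 - 4x - 1
image of x^3: -x^3 - 6x^2 - 3x + 1
each image's coordinates form column j of the matrix

the matrix is [[-1, -2, -1, 1]; [0, -1, -4, -3]; [0, 0, -1, -6]; [0, 0, 0, -1]] (rows listed top to bottom)


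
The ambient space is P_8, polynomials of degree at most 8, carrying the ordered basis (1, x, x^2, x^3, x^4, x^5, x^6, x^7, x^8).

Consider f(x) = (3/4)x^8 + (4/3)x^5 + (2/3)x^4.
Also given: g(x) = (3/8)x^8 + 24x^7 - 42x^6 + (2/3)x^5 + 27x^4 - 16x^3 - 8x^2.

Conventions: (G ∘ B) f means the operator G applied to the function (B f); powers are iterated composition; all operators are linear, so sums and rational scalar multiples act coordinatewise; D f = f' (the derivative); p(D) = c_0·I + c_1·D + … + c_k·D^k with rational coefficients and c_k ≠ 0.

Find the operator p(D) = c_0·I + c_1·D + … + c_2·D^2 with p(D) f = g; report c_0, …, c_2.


D^0 f = (3/4)x^8 + (4/3)x^5 + (2/3)x^4
D^1 f = 6x^7 + (20/3)x^4 + (8/3)x^3
D^2 f = 42x^6 + (80/3)x^3 + 8x^2
matching coefficients of g against c_0 f + c_1 Df + … from the top degree down determines the c_i
solution: c_0 = 1/2, c_1 = 4, c_2 = -1

p(D) = (1/2)·I + 4·D − D^2, i.e. c_0 = 1/2, c_1 = 4, c_2 = -1


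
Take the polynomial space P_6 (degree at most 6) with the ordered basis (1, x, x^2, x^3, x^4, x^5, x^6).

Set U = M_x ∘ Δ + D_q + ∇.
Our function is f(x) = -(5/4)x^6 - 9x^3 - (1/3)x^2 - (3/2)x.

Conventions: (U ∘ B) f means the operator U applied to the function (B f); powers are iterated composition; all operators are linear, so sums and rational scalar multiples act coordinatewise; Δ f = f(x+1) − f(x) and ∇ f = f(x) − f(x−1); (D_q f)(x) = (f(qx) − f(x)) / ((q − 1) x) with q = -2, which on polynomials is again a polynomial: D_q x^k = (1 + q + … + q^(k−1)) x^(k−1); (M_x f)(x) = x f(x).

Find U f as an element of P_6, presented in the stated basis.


Δ f = -(15/2)x^5 - (75/4)x^4 - 25x^3 - (183/4)x^2 - (211/6)x - 145/12
M_x Δ f = -(15/2)x^6 - (75/4)x^5 - 25x^4 - (183/4)x^3 - (211/6)x^2 - (145/12)x
D_q f = (105/4)x^5 - 27x^2 + (1/3)x - 3/2
∇ f = -(15/2)x^5 + (75/4)x^4 - 25x^3 - (33/4)x^2 + (113/6)x - 107/12
(M_x ∘ Δ + D_q + ∇) f = -(15/2)x^6 - (25/4)x^4 - (283/4)x^3 - (845/12)x^2 + (85/12)x - 125/12

g(x) = -(15/2)x^6 - (25/4)x^4 - (283/4)x^3 - (845/12)x^2 + (85/12)x - 125/12


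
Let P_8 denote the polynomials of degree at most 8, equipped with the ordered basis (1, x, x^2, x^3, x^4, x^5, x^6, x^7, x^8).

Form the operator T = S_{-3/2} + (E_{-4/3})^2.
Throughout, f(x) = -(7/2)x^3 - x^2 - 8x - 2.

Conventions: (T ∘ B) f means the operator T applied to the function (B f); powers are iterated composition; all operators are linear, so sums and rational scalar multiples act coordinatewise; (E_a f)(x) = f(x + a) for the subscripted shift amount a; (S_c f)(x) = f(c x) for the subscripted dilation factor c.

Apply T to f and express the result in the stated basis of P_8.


S_{-3/2} f = (189/16)x^3 - (9/4)x^2 + 12x - 2
E_{-4/3} f = -(7/2)x^3 + 13x^2 - 24x + 410/27
E_{-4/3} E_{-4/3} f = -(7/2)x^3 + 27x^2 - (232/3)x + 2122/27
(S_{-3/2} + (E_{-4/3})^2) f = (133/16)x^3 + (99/4)x^2 - (196/3)x + 2068/27

g(x) = (133/16)x^3 + (99/4)x^2 - (196/3)x + 2068/27


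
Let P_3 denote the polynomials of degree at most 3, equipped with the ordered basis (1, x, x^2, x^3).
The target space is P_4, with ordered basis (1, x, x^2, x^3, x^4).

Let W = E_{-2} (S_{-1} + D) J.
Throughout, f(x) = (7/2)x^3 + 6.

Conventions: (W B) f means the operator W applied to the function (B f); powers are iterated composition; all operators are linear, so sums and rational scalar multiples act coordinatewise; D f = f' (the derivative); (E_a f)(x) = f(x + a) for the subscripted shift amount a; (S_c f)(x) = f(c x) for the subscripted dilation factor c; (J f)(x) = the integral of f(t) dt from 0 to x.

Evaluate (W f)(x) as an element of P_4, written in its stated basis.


J f = (7/8)x^4 + 6x
S_{-1} J f = (7/8)x^4 - 6x
D J f = (7/2)x^3 + 6
(S_{-1} + D) J f = (7/8)x^4 + (7/2)x^3 - 6x + 6
E_{-2} (S_{-1} + D) J f = (7/8)x^4 - (7/2)x^3 + 8x + 4

g(x) = (7/8)x^4 - (7/2)x^3 + 8x + 4


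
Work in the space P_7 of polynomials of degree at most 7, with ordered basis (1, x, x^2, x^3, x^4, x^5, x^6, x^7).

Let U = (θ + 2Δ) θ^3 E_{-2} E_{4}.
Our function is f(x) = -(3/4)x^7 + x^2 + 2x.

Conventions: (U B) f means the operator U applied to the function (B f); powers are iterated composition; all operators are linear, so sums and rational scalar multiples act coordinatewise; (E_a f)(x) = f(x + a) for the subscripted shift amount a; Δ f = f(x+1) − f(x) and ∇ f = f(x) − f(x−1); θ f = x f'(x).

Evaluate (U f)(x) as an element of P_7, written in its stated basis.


the result is g(x) = -(7203/4)x^7 - (34419/2)x^6 - (154791/2)x^5 - (437115/2)x^4 - (815535/2)x^3 - (947425/2)x^2 - (603107/2)x - 158137/2

E_{4} f = -(3/4)x^7 - 21x^6 - 252x^5 - 1680x^4 - 6720x^3 - 16127x^2 - 21494x - 12264
E_{-2} E_{4} f = -(3/4)x^7 - (21/2)x^6 - 63x^5 - 210x^4 - 420x^3 - 503x^2 - 330x - 88
θ E_{-2} E_{4} f = -(21/4)x^7 - 63x^6 - 315x^5 - 840x^4 - 1260x^3 - 1006x^2 - 330x
θ θ E_{-2} E_{4} f = -(147/4)x^7 - 378x^6 - 1575x^5 - 3360x^4 - 3780x^3 - 2012x^2 - 330x
θ θ θ E_{-2} E_{4} f = -(1029/4)x^7 - 2268x^6 - 7875x^5 - 13440x^4 - 11340x^3 - 4024x^2 - 330x
θ (θ^3 E_{-2} E_{4}) f = -(7203/4)x^7 - 13608x^6 - 39375x^5 - 53760x^4 - 34020x^3 - 8048x^2 - 330x
Δ (θ^3 E_{-2} E_{4}) f = -(7203/4)x^6 - (76041/4)x^5 - (329595/4)x^4 - (747495/4)x^3 - (931329/4)x^2 - (602447/4)x - 158137/4
(2Δ) (θ^3 E_{-2} E_{4}) f = -(7203/2)x^6 - (76041/2)x^5 - (329595/2)x^4 - (747495/2)x^3 - (931329/2)x^2 - (602447/2)x - 158137/2
(θ + 2Δ) (θ^3 E_{-2} E_{4}) f = -(7203/4)x^7 - (34419/2)x^6 - (154791/2)x^5 - (437115/2)x^4 - (815535/2)x^3 - (947425/2)x^2 - (603107/2)x - 158137/2


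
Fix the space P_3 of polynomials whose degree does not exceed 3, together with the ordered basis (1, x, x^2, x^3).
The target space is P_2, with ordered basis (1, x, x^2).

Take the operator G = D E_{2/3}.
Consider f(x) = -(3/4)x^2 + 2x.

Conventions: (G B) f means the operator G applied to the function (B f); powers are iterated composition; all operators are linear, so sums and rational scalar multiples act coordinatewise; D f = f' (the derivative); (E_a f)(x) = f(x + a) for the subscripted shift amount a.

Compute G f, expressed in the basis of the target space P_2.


E_{2/3} f = -(3/4)x^2 + x + 1
D E_{2/3} f = -(3/2)x + 1

g(x) = -(3/2)x + 1


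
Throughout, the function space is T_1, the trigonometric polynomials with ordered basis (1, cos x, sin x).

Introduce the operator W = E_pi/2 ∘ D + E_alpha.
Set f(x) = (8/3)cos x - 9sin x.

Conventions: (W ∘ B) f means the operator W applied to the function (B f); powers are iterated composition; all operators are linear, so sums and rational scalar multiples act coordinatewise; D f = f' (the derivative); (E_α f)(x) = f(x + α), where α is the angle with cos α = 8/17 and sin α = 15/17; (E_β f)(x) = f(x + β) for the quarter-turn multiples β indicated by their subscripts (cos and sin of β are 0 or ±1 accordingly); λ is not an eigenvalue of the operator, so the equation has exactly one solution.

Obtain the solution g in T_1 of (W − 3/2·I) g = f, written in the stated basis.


g(x) = (172/333)cos x + (1402/333)sin x

write g with unknown coordinates in the stated basis and equate coefficients in (W − 3/2·I) g = f
solving from the highest basis element down gives g = (172/333)cos x + (1402/333)sin x
check: W g = (382/111)cos x - (298/111)sin x
so W g − 3/2·g = (8/3)cos x - 9sin x = f ✓


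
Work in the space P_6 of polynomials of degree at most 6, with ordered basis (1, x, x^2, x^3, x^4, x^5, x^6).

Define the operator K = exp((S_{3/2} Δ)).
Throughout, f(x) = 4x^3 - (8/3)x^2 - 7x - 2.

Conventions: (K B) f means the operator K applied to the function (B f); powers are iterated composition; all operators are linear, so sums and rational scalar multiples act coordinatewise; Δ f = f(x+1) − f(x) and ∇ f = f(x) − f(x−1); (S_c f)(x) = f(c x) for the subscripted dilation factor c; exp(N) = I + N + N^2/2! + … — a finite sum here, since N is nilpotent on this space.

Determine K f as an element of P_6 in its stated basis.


order-1 term: 27x^2 + 10x - 17/3
order-2 term: (81/2)x + 37/2
order-3 term: 27/2
the series for exp((S_{3/2} Δ)) f terminates at order 3
exp((S_{3/2} Δ)) f = 4x^3 + (73/3)x^2 + (87/2)x + 73/3

the result is g(x) = 4x^3 + (73/3)x^2 + (87/2)x + 73/3


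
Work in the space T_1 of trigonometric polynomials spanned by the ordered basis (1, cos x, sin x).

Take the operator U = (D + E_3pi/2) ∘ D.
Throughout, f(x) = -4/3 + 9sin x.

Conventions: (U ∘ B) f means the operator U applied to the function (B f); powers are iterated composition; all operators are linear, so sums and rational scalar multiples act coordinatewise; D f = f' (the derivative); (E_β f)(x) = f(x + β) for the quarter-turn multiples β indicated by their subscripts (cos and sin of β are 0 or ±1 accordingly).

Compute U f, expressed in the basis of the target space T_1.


D f = 9cos x
D D f = -9sin x
E_3pi/2 D f = 9sin x
(D + E_3pi/2) D f = 0

the result is g(x) = 0


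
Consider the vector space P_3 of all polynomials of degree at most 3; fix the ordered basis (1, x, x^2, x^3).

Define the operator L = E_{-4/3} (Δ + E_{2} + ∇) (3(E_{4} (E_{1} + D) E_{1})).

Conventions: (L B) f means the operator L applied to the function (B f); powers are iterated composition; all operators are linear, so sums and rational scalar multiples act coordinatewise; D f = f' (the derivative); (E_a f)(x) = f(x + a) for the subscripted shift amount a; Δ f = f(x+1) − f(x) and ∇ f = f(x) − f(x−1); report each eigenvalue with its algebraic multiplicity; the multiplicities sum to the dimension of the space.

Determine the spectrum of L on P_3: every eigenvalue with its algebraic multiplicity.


image of 1: 3
image of x: 3x + 29
image of x^2: 3x^2 + 58x + 706/3
image of x^3: 3x^3 + 87x^2 + 706x + 15371/9
the matrix is upper triangular; its diagonal is (3, 3, 3, 3)
for a triangular matrix the eigenvalues are the diagonal entries, with algebraic multiplicity their repetition count

λ = 3 (multiplicity 4)


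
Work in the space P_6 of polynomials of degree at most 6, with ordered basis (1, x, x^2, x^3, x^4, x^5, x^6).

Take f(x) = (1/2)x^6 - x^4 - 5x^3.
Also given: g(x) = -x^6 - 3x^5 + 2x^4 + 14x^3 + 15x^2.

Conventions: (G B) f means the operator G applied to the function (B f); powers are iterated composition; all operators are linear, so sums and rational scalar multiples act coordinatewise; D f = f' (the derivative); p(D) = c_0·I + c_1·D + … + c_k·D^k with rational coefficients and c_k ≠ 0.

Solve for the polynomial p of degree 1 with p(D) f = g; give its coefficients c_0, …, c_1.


p(D) = -2·I − D, i.e. c_0 = -2, c_1 = -1

D^0 f = (1/2)x^6 - x^4 - 5x^3
D^1 f = 3x^5 - 4x^3 - 15x^2
matching coefficients of g against c_0 f + c_1 Df + … from the top degree down determines the c_i
solution: c_0 = -2, c_1 = -1


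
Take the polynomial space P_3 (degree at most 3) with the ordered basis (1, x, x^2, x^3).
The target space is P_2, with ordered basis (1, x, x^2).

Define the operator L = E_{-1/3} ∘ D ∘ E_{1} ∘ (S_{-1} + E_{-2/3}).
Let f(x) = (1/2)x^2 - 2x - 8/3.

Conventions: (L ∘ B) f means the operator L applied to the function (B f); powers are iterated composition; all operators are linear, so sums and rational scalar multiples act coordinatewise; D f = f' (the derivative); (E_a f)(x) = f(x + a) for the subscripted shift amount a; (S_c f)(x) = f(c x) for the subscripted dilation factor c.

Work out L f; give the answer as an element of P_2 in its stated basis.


S_{-1} f = (1/2)x^2 + 2x - 8/3
E_{-2/3} f = (1/2)x^2 - (8/3)x - 10/9
(S_{-1} + E_{-2/3}) f = x^2 - (2/3)x - 34/9
E_{1} (S_{-1} + E_{-2/3}) f = x^2 + (4/3)x - 31/9
D E_{1} (S_{-1} + E_{-2/3}) f = 2x + 4/3
E_{-1/3} (D ∘ E_{1}) (S_{-1} + E_{-2/3}) f = 2x + 2/3

the result is g(x) = 2x + 2/3


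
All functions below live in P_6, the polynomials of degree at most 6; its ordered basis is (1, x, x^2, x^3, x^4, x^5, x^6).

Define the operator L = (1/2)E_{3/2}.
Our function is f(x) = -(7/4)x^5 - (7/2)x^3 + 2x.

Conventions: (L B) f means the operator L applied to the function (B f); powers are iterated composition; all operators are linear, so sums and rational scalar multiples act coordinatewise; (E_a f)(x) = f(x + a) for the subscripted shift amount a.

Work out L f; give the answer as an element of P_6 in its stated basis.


E_{3/2} f = -(7/4)x^5 - (105/8)x^4 - (343/8)x^3 - (1197/16)x^2 - (4219/64)x - 2829/128
((1/2)E_{3/2}) f = -(7/8)x^5 - (105/16)x^4 - (343/16)x^3 - (1197/32)x^2 - (4219/128)x - 2829/256

the image equals g(x) = -(7/8)x^5 - (105/16)x^4 - (343/16)x^3 - (1197/32)x^2 - (4219/128)x - 2829/256


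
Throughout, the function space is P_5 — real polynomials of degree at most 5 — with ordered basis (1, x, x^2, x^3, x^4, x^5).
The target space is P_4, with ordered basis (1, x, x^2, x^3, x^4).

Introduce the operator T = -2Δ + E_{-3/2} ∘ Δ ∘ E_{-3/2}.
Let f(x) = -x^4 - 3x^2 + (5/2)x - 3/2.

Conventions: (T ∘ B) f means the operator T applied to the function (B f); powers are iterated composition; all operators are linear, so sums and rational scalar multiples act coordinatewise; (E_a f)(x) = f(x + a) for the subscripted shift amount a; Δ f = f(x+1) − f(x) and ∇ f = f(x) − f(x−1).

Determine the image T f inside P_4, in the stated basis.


the image equals g(x) = 4x^3 + 42x^2 - 62x + 171/2

Δ f = -4x^3 - 6x^2 - 10x - 3/2
(-2Δ) f = 8x^3 + 12x^2 + 20x + 3
E_{-3/2} f = -x^4 + 6x^3 - (33/2)x^2 + 25x - 273/16
Δ E_{-3/2} f = -4x^3 + 12x^2 - 19x + 27/2
E_{-3/2} Δ E_{-3/2} f = -4x^3 + 30x^2 - 82x + 165/2
(-2Δ + E_{-3/2} ∘ Δ ∘ E_{-3/2}) f = 4x^3 + 42x^2 - 62x + 171/2


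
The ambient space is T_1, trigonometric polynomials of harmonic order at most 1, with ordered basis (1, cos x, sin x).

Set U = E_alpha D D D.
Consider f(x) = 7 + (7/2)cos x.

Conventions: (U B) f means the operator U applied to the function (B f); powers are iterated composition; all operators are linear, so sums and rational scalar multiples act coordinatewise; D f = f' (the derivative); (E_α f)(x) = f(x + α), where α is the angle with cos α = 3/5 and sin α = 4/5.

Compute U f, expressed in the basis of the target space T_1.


g(x) = (14/5)cos x + (21/10)sin x

D f = -(7/2)sin x
D D f = -(7/2)cos x
D D D f = (7/2)sin x
E_alpha D D D f = (14/5)cos x + (21/10)sin x


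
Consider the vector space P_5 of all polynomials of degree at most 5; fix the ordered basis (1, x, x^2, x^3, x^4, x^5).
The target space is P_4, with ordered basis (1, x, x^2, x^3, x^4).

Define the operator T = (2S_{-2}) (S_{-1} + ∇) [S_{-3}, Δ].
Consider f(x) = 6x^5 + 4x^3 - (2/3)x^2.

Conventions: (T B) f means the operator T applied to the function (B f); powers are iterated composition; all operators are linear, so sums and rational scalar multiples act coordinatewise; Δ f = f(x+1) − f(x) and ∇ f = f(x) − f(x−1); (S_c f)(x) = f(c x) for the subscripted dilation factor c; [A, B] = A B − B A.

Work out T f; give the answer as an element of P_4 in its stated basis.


the image equals g(x) = 311040x^4 - 414720x^3 - 31104x^2 - 94400x - 19360/3

Δ f = 30x^4 + 60x^3 + 72x^2 + (122/3)x + 28/3
S_{-3} Δ f = 2430x^4 - 1620x^3 + 648x^2 - 122x + 28/3
S_{-3} f = -1458x^5 - 108x^3 - 6x^2
Δ S_{-3} f = -7290x^4 - 14580x^3 - 14904x^2 - 7626x - 1572
[S_{-3}, Δ] f = 9720x^4 + 12960x^3 + 15552x^2 + 7504x + 4744/3
S_{-1} [S_{-3}, Δ] f = 9720x^4 - 12960x^3 + 15552x^2 - 7504x + 4744/3
∇ [S_{-3}, Δ] f = 38880x^3 - 19440x^2 + 31104x - 4808
(S_{-1} + ∇) [S_{-3}, Δ] f = 9720x^4 + 25920x^3 - 3888x^2 + 23600x - 9680/3
S_{-2} (S_{-1} + ∇) [S_{-3}, Δ] f = 155520x^4 - 207360x^3 - 15552x^2 - 47200x - 9680/3
(2S_{-2}) (S_{-1} + ∇) [S_{-3}, Δ] f = 311040x^4 - 414720x^3 - 31104x^2 - 94400x - 19360/3


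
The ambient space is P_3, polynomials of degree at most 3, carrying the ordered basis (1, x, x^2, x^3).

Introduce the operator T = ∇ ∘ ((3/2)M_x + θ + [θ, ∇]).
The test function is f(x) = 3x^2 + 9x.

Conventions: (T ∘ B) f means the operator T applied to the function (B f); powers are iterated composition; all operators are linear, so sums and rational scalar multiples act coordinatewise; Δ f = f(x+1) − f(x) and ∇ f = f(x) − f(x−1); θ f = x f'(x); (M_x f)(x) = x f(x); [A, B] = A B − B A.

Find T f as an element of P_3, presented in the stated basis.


M_x f = 3x^3 + 9x^2
((3/2)M_x) f = (9/2)x^3 + (27/2)x^2
θ f = 6x^2 + 9x
∇ f = 6x + 6
θ ∇ f = 6x
θ f = 6x^2 + 9x
∇ θ f = 12x + 3
[θ, ∇] f = -6x - 3
((3/2)M_x + θ + [θ, ∇]) f = (9/2)x^3 + (39/2)x^2 + 3x - 3
∇ ((3/2)M_x + θ + [θ, ∇]) f = (27/2)x^2 + (51/2)x - 12

g(x) = (27/2)x^2 + (51/2)x - 12


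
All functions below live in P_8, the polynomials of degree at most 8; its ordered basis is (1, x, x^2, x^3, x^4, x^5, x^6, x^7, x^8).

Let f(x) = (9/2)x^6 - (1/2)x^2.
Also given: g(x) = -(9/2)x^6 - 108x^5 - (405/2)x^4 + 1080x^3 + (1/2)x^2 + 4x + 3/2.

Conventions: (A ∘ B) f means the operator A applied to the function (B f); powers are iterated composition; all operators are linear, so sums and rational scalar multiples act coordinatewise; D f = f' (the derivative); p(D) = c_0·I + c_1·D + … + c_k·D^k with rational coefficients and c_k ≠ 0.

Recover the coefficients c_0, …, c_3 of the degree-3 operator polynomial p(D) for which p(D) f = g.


D^0 f = (9/2)x^6 - (1/2)x^2
D^1 f = 27x^5 - x
D^2 f = 135x^4 - 1
D^3 f = 540x^3
matching coefficients of g against c_0 f + c_1 Df + … from the top degree down determines the c_i
solution: c_0 = -1, c_1 = -4, c_2 = -3/2, c_3 = 2

p(D) = -I − 4·D − (3/2)·D^2 + 2·D^3, i.e. c_0 = -1, c_1 = -4, c_2 = -3/2, c_3 = 2


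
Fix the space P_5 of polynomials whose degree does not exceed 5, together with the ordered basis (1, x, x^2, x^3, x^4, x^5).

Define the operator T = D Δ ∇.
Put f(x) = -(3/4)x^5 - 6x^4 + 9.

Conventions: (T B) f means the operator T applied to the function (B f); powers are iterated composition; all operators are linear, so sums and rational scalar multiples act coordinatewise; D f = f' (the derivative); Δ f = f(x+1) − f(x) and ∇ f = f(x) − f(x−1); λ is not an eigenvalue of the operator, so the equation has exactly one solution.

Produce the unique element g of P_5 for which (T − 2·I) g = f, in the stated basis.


write g with unknown coordinates in the stated basis and equate coefficients in (T − 2·I) g = f
solving from the highest basis element down gives g = (3/8)x^5 + 3x^4 + (45/4)x^2 + 36x - 21/8
check: T g = (45/2)x^2 + 72x + 15/4
so T g − 2·g = -(3/4)x^5 - 6x^4 + 9 = f ✓

the image equals g(x) = (3/8)x^5 + 3x^4 + (45/4)x^2 + 36x - 21/8


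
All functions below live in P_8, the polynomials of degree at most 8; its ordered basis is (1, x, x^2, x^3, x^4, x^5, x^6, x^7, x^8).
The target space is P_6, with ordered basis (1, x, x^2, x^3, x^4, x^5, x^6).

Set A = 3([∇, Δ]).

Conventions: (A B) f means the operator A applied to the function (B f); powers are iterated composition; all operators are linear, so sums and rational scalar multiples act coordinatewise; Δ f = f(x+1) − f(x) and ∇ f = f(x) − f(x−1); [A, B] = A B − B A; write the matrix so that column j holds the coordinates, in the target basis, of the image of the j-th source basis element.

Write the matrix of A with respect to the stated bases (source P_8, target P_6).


the matrix is [[0, 0, 0, 0, 0, 0, 0, 0, 0]; [0, 0, 0, 0, 0, 0, 0, 0, 0]; [0, 0, 0, 0, 0, 0, 0, 0, 0]; [0, 0, 0, 0, 0, 0, 0, 0, 0]; [0, 0, 0, 0, 0, 0, 0, 0, 0]; [0, 0, 0, 0, 0, 0, 0, 0, 0]; [0, 0, 0, 0, 0, 0, 0, 0, 0]] (rows listed top to bottom)

image of 1: 0
image of x: 0
image of x^2: 0
image of x^3: 0
image of x^4: 0
image of x^5: 0
image of x^6: 0
image of x^7: 0
image of x^8: 0
each image's coordinates form column j of the matrix


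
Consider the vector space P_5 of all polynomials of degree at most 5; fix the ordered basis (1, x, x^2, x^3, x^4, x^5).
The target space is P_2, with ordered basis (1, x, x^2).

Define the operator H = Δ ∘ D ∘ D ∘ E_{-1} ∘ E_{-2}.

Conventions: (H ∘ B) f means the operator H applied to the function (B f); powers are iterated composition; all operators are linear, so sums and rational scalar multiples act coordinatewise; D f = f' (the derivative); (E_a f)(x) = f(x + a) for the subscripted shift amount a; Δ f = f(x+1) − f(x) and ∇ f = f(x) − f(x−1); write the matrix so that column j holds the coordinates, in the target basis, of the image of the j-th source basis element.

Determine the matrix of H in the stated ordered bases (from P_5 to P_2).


image of 1: 0
image of x: 0
image of x^2: 0
image of x^3: 6
image of x^4: 24x - 60
image of x^5: 60x^2 - 300x + 380
each image's coordinates form column j of the matrix

the matrix is [[0, 0, 0, 6, -60, 380]; [0, 0, 0, 0, 24, -300]; [0, 0, 0, 0, 0, 60]] (rows listed top to bottom)


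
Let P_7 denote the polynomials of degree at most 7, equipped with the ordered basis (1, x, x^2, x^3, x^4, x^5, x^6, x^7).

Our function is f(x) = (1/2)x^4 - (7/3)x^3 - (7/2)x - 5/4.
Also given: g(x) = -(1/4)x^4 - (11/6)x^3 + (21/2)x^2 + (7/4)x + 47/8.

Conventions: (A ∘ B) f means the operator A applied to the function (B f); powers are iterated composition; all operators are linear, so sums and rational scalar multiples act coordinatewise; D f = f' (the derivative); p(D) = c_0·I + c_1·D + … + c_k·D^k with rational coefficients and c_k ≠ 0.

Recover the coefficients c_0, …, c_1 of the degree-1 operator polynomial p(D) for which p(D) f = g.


D^0 f = (1/2)x^4 - (7/3)x^3 - (7/2)x - 5/4
D^1 f = 2x^3 - 7x^2 - 7/2
matching coefficients of g against c_0 f + c_1 Df + … from the top degree down determines the c_i
solution: c_0 = -1/2, c_1 = -3/2

p(D) = -(1/2)·I − (3/2)·D, i.e. c_0 = -1/2, c_1 = -3/2


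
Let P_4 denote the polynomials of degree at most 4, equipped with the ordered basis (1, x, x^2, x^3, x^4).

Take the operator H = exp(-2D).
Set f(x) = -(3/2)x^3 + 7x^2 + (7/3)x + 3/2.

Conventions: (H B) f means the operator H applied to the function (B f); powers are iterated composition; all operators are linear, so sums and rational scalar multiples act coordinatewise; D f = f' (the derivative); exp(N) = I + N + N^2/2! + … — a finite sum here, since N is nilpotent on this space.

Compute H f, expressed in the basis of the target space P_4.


the result is g(x) = -(3/2)x^3 + 16x^2 - (131/3)x + 221/6

order-1 term: 9x^2 - 28x - 14/3
order-2 term: -18x + 28
order-3 term: 12
the series for exp(-2D) f terminates at order 3
exp(-2D) f = -(3/2)x^3 + 16x^2 - (131/3)x + 221/6


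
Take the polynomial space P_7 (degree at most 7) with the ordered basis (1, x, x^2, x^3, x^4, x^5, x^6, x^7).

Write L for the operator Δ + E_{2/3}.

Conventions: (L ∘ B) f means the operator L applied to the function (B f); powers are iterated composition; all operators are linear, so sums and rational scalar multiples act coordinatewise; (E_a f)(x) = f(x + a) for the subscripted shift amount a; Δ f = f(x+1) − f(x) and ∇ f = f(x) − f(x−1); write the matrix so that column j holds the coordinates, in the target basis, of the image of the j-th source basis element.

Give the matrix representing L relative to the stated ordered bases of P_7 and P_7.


the matrix is [[1, 5/3, 13/9, 35/27, 97/81, 275/243, 793/729, 2315/2187]; [0, 1, 10/3, 13/3, 140/27, 485/81, 550/81, 5551/729]; [0, 0, 1, 5, 26/3, 350/27, 485/27, 1925/81]; [0, 0, 0, 1, 20/3, 130/9, 700/27, 3395/81]; [0, 0, 0, 0, 1, 25/3, 65/3, 1225/27]; [0, 0, 0, 0, 0, 1, 10, 91/3]; [0, 0, 0, 0, 0, 0, 1, 35/3]; [0, 0, 0, 0, 0, 0, 0, 1]] (rows listed top to bottom)

image of 1: 1
image of x: x + 5/3
image of x^2: x^2 + (10/3)x + 13/9
image of x^3: x^3 + 5x^2 + (13/3)x + 35/27
image of x^4: x^4 + (20/3)x^3 + (26/3)x^2 + (140/27)x + 97/81
image of x^5: x^5 + (25/3)x^4 + (130/9)x^3 + (350/27)x^2 + (485/81)x + 275/243
image of x^6: x^6 + 10x^5 + (65/3)x^4 + (700/27)x^3 + (485/27)x^2 + (550/81)x + 793/729
image of x^7: x^7 + (35/3)x^6 + (91/3)x^5 + (1225/27)x^4 + (3395/81)x^3 + (1925/81)x^2 + (5551/729)x + 2315/2187
each image's coordinates form column j of the matrix
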